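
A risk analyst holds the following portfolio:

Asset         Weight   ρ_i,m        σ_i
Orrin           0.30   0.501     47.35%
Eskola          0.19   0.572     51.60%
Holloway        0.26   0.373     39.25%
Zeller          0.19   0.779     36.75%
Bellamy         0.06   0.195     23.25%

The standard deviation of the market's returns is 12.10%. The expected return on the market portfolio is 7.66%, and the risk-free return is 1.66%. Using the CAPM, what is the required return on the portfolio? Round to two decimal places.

12.69%

β_Orrin = 0.501 × 47.35% / 12.10% = 1.9605
β_Eskola = 0.572 × 51.60% / 12.10% = 2.4393
β_Holloway = 0.373 × 39.25% / 12.10% = 1.2099
β_Zeller = 0.779 × 36.75% / 12.10% = 2.3660
β_Bellamy = 0.195 × 23.25% / 12.10% = 0.3747
β_P = Σ w_i β_i = 0.30×1.9605 + 0.19×2.4393 + 0.26×1.2099 + 0.19×2.3660 + 0.06×0.3747 = 1.8382
MRP = 7.66% − 1.66% = 6.00%
E(R_P) = R_f + β_P × MRP = 1.66% + 1.8382 × 6.00% = 12.69%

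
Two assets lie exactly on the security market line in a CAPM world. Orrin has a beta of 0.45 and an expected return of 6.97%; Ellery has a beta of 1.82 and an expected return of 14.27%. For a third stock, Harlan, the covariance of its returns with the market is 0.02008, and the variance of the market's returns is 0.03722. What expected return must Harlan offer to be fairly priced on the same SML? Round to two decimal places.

7.45%

MRP = (14.27% − 6.97%) / (1.82 − 0.45) = 5.3285%
R_f = 6.97% − 0.45 × 5.3285% = 4.5722%
β_Harlan = Cov / Var(R_m) = 0.02008 / 0.03722 = 0.5395
E(R_Harlan) = R_f + β × MRP = 4.5722% + 0.5395 × 5.3285% = 7.45%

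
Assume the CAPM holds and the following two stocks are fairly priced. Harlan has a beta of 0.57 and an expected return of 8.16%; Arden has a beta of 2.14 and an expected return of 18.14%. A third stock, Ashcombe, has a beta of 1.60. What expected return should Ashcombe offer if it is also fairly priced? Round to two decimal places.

MRP (SML slope) = (18.14% − 8.16%) / (2.14 − 0.57) = 9.98% / 1.57 = 6.3567%
R_f (intercept) = 8.16% − 0.57 × 6.3567% = 4.5367%
E(R_Ashcombe) = R_f + β × MRP = 4.5367% + 1.60 × 6.3567% = 14.71%

14.71%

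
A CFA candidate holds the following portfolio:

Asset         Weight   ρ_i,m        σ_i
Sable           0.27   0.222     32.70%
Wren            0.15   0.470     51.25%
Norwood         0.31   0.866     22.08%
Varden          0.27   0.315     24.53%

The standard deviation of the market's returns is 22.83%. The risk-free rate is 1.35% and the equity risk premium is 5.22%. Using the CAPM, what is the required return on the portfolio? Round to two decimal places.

β_Sable = 0.222 × 32.70% / 22.83% = 0.3180
β_Wren = 0.470 × 51.25% / 22.83% = 1.0551
β_Norwood = 0.866 × 22.08% / 22.83% = 0.8376
β_Varden = 0.315 × 24.53% / 22.83% = 0.3385
β_P = Σ w_i β_i = 0.27×0.3180 + 0.15×1.0551 + 0.31×0.8376 + 0.27×0.3385 = 0.5952
E(R_P) = R_f + β_P × MRP = 1.35% + 0.5952 × 5.22% = 4.46%

4.46%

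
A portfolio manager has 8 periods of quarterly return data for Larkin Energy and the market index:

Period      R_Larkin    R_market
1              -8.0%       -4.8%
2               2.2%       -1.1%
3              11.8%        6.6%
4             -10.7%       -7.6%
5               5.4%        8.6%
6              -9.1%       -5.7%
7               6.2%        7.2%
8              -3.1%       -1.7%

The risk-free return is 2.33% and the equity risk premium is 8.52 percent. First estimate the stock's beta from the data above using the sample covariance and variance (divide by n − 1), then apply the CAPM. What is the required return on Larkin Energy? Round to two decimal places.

Mean R_i = (-8.0 + 2.2 + 11.8 − 10.7 + 5.4 − 9.1 + 6.2 − 3.1) / 8 = -0.6625%
Mean R_m = (-4.8 − 1.1 + 6.6 − 7.6 + 8.6 − 5.7 + 7.2 − 1.7) / 8 = 0.1875%
Σ(R_i − R̄_i)(R_m − R̄_m) = 344.3938  ⇒  Cov = 344.3938 / 7 = 49.1991
Σ(R_m − R̄_m)² = 286.4688  ⇒  Var(R_m) = 286.4688 / 7 = 40.9241
β = Cov / Var(R_m) = 49.1991 / 40.9241 = 1.2022
E(R) = R_f + β × MRP = 2.33% + 1.2022 × 8.52% = 12.57%

12.57%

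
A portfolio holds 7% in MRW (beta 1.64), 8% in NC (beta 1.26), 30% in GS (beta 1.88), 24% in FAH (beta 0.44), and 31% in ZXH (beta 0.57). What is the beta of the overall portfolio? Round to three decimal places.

1.062

β_P = Σ w_i β_i = 0.07×1.64 + 0.08×1.26 + 0.30×1.88 + 0.24×0.44 + 0.31×0.57 = 1.0619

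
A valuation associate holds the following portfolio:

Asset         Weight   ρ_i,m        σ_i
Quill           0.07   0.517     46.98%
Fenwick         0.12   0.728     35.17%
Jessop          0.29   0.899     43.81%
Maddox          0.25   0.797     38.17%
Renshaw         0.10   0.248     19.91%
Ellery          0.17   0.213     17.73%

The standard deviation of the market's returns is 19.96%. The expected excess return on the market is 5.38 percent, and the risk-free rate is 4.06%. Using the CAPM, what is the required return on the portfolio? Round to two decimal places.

β_Quill = 0.517 × 46.98% / 19.96% = 1.2169
β_Fenwick = 0.728 × 35.17% / 19.96% = 1.2828
β_Jessop = 0.899 × 43.81% / 19.96% = 1.9732
β_Maddox = 0.797 × 38.17% / 19.96% = 1.5241
β_Renshaw = 0.248 × 19.91% / 19.96% = 0.2474
β_Ellery = 0.213 × 17.73% / 19.96% = 0.1892
β_P = Σ w_i β_i = 0.07×1.2169 + 0.12×1.2828 + 0.29×1.9732 + 0.25×1.5241 + 0.10×0.2474 + 0.17×0.1892 = 1.2493
E(R_P) = R_f + β_P × MRP = 4.06% + 1.2493 × 5.38% = 10.78%

10.78%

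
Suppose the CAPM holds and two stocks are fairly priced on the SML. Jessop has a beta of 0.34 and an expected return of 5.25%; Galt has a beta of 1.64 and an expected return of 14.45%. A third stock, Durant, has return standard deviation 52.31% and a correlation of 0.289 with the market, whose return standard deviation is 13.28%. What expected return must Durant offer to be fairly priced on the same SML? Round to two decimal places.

MRP = (14.45% − 5.25%) / (1.64 − 0.34) = 7.0769%
R_f = 5.25% − 0.34 × 7.0769% = 2.8439%
β_Durant = ρ·σ_i/σ_m = 0.289 × 52.31 / 13.28 = 1.1384
E(R_Durant) = R_f + β × MRP = 2.8439% + 1.1384 × 7.0769% = 10.90%

10.90%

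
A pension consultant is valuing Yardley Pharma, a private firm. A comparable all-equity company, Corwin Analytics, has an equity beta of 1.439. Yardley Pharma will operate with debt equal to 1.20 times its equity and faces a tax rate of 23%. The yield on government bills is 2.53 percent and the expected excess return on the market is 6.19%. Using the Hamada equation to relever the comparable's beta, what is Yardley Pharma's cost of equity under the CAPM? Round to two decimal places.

β_L = β_U × [1 + (1 − t)(D/E)] = 1.439 × [1 + (1 − 0.23) × 1.20]
    = 1.439 × [1 + 0.77 × 1.20] = 1.439 × 1.9240 = 2.7686
E(R) = R_f + β_L × MRP = 2.53% + 2.7686 × 6.19% = 19.67%

19.67%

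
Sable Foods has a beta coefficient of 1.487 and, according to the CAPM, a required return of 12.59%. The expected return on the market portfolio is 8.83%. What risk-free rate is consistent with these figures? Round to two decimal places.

E(R) = R_f + β(E(R_m) − R_f) = R_f(1 − β) + β·E(R_m)
12.59% = R_f × (1 − 1.487) + 1.487 × 8.83%
12.59% = R_f × -0.487 + 13.13021%
R_f = (12.59% − 13.13021%) / -0.487 = 1.11%

1.11%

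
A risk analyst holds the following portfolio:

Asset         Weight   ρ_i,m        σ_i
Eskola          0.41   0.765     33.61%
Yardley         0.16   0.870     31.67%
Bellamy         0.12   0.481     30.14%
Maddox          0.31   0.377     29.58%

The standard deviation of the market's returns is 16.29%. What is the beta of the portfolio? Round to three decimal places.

β_Eskola = 0.765 × 33.61% / 16.29% = 1.5784
β_Yardley = 0.870 × 31.67% / 16.29% = 1.6914
β_Bellamy = 0.481 × 30.14% / 16.29% = 0.8900
β_Maddox = 0.377 × 29.58% / 16.29% = 0.6846
β_P = Σ w_i β_i = 0.41×1.5784 + 0.16×1.6914 + 0.12×0.8900 + 0.31×0.6846 = 1.2368

1.237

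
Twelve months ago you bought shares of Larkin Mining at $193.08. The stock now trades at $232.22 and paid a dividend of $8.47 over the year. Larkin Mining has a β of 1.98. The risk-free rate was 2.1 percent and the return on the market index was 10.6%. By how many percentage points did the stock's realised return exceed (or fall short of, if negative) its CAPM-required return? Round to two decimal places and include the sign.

Realised HPR = (P1 + D1 − P0) / P0 = (232.22 + 8.47 − 193.08) / 193.08 = 47.61 / 193.08 = 24.6582%
MRP = 10.6% − 2.1% = 8.50%
CAPM required = R_f + β·MRP = 2.1% + 1.98 × 8.5% = 18.9300%
α = realised − required = 24.6582% − 18.9300% = +5.73%

+5.73%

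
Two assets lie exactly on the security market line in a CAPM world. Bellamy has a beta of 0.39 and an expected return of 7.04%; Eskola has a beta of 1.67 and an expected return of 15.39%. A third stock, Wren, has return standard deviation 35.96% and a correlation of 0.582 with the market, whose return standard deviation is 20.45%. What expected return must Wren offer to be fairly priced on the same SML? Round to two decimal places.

MRP = (15.39% − 7.04%) / (1.67 − 0.39) = 6.5234%
R_f = 7.04% − 0.39 × 6.5234% = 4.4959%
β_Wren = ρ·σ_i/σ_m = 0.582 × 35.96 / 20.45 = 1.0234
E(R_Wren) = R_f + β × MRP = 4.4959% + 1.0234 × 6.5234% = 11.17%

11.17%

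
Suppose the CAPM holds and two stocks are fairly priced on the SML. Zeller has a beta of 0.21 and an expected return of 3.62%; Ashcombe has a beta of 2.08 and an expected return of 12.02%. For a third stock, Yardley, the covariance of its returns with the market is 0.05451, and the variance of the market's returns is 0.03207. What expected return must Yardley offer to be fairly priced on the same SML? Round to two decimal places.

MRP = (12.02% − 3.62%) / (2.08 − 0.21) = 4.4920%
R_f = 3.62% − 0.21 × 4.4920% = 2.6767%
β_Yardley = Cov / Var(R_m) = 0.05451 / 0.03207 = 1.6997
E(R_Yardley) = R_f + β × MRP = 2.6767% + 1.6997 × 4.4920% = 10.31%

10.31%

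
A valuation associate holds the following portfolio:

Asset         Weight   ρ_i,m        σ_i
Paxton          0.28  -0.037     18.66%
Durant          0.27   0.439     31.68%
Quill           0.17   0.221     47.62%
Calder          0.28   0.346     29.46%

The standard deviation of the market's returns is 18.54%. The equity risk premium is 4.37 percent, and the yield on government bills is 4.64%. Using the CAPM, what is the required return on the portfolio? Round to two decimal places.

β_Paxton = -0.037 × 18.66% / 18.54% = -0.0372
β_Durant = 0.439 × 31.68% / 18.54% = 0.7501
β_Quill = 0.221 × 47.62% / 18.54% = 0.5676
β_Calder = 0.346 × 29.46% / 18.54% = 0.5498
β_P = Σ w_i β_i = 0.28×-0.0372 + 0.27×0.7501 + 0.17×0.5676 + 0.28×0.5498 = 0.4425
E(R_P) = R_f + β_P × MRP = 4.64% + 0.4425 × 4.37% = 6.57%

6.57%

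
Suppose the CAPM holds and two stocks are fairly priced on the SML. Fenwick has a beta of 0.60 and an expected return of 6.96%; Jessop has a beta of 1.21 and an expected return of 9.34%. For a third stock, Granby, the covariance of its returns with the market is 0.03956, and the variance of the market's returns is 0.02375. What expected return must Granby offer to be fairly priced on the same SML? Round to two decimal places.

MRP = (9.34% − 6.96%) / (1.21 − 0.60) = 3.9016%
R_f = 6.96% − 0.60 × 3.9016% = 4.6190%
β_Granby = Cov / Var(R_m) = 0.03956 / 0.02375 = 1.6657
E(R_Granby) = R_f + β × MRP = 4.6190% + 1.6657 × 3.9016% = 11.12%

11.12%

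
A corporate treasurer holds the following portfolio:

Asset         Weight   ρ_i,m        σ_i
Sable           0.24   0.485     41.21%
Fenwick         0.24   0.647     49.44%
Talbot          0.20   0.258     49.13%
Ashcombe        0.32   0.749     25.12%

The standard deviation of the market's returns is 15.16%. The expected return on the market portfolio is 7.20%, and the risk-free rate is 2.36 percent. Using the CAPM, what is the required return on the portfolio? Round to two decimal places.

β_Sable = 0.485 × 41.21% / 15.16% = 1.3184
β_Fenwick = 0.647 × 49.44% / 15.16% = 2.1100
β_Talbot = 0.258 × 49.13% / 15.16% = 0.8361
β_Ashcombe = 0.749 × 25.12% / 15.16% = 1.2411
β_P = Σ w_i β_i = 0.24×1.3184 + 0.24×2.1100 + 0.20×0.8361 + 0.32×1.2411 = 1.3872
MRP = 7.20% − 2.36% = 4.84%
E(R_P) = R_f + β_P × MRP = 2.36% + 1.3872 × 4.84% = 9.07%

9.07%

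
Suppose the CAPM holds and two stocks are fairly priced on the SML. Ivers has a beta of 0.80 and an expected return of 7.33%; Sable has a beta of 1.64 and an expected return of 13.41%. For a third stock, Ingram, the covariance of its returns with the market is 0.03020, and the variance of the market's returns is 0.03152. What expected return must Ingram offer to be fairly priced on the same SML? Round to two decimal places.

8.47%

MRP = (13.41% − 7.33%) / (1.64 − 0.80) = 7.2381%
R_f = 7.33% − 0.80 × 7.2381% = 1.5395%
β_Ingram = Cov / Var(R_m) = 0.03020 / 0.03152 = 0.9581
E(R_Ingram) = R_f + β × MRP = 1.5395% + 0.9581 × 7.2381% = 8.47%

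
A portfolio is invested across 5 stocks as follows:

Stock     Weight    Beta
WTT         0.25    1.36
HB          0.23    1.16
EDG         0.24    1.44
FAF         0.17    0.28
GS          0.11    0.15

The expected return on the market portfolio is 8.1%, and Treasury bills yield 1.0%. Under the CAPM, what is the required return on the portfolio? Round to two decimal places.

8.22%

β_P = Σ w_i β_i = 0.25×1.36 + 0.23×1.16 + 0.24×1.44 + 0.17×0.28 + 0.11×0.15 = 1.0165
MRP = 8.1% − 1.0% = 7.10%
E(R_P) = R_f + β_P × MRP = 1.0% + 1.0165 × 7.1% = 8.22%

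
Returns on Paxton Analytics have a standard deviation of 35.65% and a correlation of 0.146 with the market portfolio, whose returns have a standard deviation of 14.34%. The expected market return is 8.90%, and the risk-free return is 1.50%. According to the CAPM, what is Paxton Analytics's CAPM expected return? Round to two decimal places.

β = ρ × σ_i / σ_m = 0.146 × 35.65% / 14.34% = 0.3630
MRP = 8.90% − 1.50% = 7.40%
E(R) = 1.50% + 0.3630 × 7.40% = 4.19%

4.19%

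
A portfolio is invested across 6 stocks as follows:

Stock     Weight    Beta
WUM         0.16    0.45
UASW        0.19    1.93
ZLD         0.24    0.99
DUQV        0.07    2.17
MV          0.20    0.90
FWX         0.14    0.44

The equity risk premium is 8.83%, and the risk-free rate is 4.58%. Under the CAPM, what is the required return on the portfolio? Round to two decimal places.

β_P = Σ w_i β_i = 0.16×0.45 + 0.19×1.93 + 0.24×0.99 + 0.07×2.17 + 0.20×0.90 + 0.14×0.44 = 1.0698
E(R_P) = R_f + β_P × MRP = 4.58% + 1.0698 × 8.83% = 14.03%

14.03%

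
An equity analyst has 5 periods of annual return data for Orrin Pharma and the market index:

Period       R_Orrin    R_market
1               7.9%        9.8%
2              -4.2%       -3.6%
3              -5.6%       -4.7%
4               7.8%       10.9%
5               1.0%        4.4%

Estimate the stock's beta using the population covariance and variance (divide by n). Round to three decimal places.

0.870

Mean R_i = (7.9 − 4.2 − 5.6 + 7.8 + 1.0) / 5 = 1.3800%
Mean R_m = (9.8 − 3.6 − 4.7 + 10.9 + 4.4) / 5 = 3.3600%
Σ(R_i − R̄_i)(R_m − R̄_m) = 185.0960  ⇒  Cov = 185.0960 / 5 = 37.0192
Σ(R_m − R̄_m)² = 212.8120  ⇒  Var(R_m) = 212.8120 / 5 = 42.5624
β = Cov / Var(R_m) = 37.0192 / 42.5624 = 0.8698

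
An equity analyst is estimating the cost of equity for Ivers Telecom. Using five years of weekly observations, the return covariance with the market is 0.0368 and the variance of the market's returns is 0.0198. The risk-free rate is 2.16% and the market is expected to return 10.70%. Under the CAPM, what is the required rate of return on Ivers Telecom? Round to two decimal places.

18.03%

β = Cov(R_i, R_m) / Var(R_m) = 0.0368 / 0.0198 = 1.8586
MRP = 10.70% − 2.16% = 8.54%
E(R) = R_f + β × MRP = 2.16% + 1.8586 × 8.54% = 18.03%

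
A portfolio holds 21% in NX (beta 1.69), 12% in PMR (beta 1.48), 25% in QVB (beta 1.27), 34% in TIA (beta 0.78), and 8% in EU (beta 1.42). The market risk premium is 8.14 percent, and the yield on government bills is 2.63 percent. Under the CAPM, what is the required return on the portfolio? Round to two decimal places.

β_P = Σ w_i β_i = 0.21×1.69 + 0.12×1.48 + 0.25×1.27 + 0.34×0.78 + 0.08×1.42 = 1.2288
E(R_P) = R_f + β_P × MRP = 2.63% + 1.2288 × 8.14% = 12.63%

12.63%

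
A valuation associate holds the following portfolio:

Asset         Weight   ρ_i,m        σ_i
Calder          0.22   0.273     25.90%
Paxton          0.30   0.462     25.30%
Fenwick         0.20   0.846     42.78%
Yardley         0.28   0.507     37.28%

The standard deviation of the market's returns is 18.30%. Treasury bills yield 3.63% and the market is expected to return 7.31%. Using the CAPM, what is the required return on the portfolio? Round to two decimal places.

7.17%

β_Calder = 0.273 × 25.90% / 18.30% = 0.3864
β_Paxton = 0.462 × 25.30% / 18.30% = 0.6387
β_Fenwick = 0.846 × 42.78% / 18.30% = 1.9777
β_Yardley = 0.507 × 37.28% / 18.30% = 1.0328
β_P = Σ w_i β_i = 0.22×0.3864 + 0.30×0.6387 + 0.20×1.9777 + 0.28×1.0328 = 0.9613
MRP = 7.31% − 3.63% = 3.68%
E(R_P) = R_f + β_P × MRP = 3.63% + 0.9613 × 3.68% = 7.17%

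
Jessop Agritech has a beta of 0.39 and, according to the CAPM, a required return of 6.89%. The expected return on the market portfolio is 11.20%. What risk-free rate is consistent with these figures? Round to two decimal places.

E(R) = R_f + β(E(R_m) − R_f) = R_f(1 − β) + β·E(R_m)
6.89% = R_f × (1 − 0.39) + 0.39 × 11.20%
6.89% = R_f × 0.61 + 4.3680%
R_f = (6.89% − 4.3680%) / 0.61 = 4.13%

4.13%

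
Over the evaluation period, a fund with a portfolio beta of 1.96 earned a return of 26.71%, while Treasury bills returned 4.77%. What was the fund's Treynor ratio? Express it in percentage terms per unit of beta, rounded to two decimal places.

11.19%

Treynor = (R_P − R_f) / β_P = (26.71% − 4.77%) / 1.9600 = 21.94% / 1.9600 = 11.19%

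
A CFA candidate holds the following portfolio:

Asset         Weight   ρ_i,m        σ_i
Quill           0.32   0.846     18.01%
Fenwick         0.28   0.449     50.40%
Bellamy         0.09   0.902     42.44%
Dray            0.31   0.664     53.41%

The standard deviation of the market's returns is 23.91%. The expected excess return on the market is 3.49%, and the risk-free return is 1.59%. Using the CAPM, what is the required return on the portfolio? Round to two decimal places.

β_Quill = 0.846 × 18.01% / 23.91% = 0.6372
β_Fenwick = 0.449 × 50.40% / 23.91% = 0.9464
β_Bellamy = 0.902 × 42.44% / 23.91% = 1.6010
β_Dray = 0.664 × 53.41% / 23.91% = 1.4832
β_P = Σ w_i β_i = 0.32×0.6372 + 0.28×0.9464 + 0.09×1.6010 + 0.31×1.4832 = 1.0728
E(R_P) = R_f + β_P × MRP = 1.59% + 1.0728 × 3.49% = 5.33%

5.33%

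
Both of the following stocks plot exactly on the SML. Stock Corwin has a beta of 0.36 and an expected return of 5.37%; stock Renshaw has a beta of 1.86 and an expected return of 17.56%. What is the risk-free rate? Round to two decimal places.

Both satisfy E(R) = R_f + β·MRP, so the slope of the SML is
MRP = (17.56% − 5.37%) / (1.86 − 0.36) = 12.19% / 1.50 = 8.1267%
R_f = E(R_Corwin) − β_Corwin·MRP = 5.37% − 0.36 × 8.1267% = 2.4444%

2.44%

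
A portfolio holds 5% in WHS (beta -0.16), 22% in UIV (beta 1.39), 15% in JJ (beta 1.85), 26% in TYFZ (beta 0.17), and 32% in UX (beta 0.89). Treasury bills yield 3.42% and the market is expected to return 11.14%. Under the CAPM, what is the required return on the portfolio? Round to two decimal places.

10.40%

β_P = Σ w_i β_i = 0.05×-0.16 + 0.22×1.39 + 0.15×1.85 + 0.26×0.17 + 0.32×0.89 = 0.9043
MRP = 11.14% − 3.42% = 7.72%
E(R_P) = R_f + β_P × MRP = 3.42% + 0.9043 × 7.72% = 10.40%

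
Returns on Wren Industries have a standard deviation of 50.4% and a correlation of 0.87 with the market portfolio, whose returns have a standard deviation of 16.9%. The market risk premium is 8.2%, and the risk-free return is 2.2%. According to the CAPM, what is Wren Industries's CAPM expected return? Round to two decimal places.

23.48%

β = ρ × σ_i / σ_m = 0.87 × 50.4% / 16.9% = 2.5946
E(R) = 2.2% + 2.5946 × 8.2% = 23.48%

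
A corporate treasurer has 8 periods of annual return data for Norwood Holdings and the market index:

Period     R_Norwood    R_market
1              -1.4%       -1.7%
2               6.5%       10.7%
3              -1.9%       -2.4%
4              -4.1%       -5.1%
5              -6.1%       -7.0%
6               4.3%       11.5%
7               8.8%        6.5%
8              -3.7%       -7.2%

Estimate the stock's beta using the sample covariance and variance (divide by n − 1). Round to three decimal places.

Mean R_i = (-1.4 + 6.5 − 1.9 − 4.1 − 6.1 + 4.3 + 8.8 − 3.7) / 8 = 0.3000%
Mean R_m = (-1.7 + 10.7 − 2.4 − 5.1 − 7.0 + 11.5 + 6.5 − 7.2) / 8 = 0.6625%
Σ(R_i − R̄_i)(R_m − R̄_m) = 271.8000  ⇒  Cov = 271.8000 / 7 = 38.8286
Σ(R_m − R̄_m)² = 420.9788  ⇒  Var(R_m) = 420.9788 / 7 = 60.1398
β = Cov / Var(R_m) = 38.8286 / 60.1398 = 0.6456

0.646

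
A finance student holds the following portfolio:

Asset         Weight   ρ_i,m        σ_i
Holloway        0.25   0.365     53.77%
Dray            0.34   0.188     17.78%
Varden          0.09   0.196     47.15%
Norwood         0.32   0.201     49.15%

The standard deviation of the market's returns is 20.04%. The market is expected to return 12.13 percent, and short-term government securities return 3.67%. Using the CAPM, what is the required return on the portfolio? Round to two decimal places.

β_Holloway = 0.365 × 53.77% / 20.04% = 0.9793
β_Dray = 0.188 × 17.78% / 20.04% = 0.1668
β_Varden = 0.196 × 47.15% / 20.04% = 0.4611
β_Norwood = 0.201 × 49.15% / 20.04% = 0.4930
β_P = Σ w_i β_i = 0.25×0.9793 + 0.34×0.1668 + 0.09×0.4611 + 0.32×0.4930 = 0.5008
MRP = 12.13% − 3.67% = 8.46%
E(R_P) = R_f + β_P × MRP = 3.67% + 0.5008 × 8.46% = 7.91%

7.91%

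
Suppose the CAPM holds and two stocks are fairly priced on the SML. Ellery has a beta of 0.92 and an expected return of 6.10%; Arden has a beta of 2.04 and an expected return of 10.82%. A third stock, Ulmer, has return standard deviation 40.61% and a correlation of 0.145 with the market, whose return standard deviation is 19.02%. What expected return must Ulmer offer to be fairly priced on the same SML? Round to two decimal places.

3.53%

MRP = (10.82% − 6.10%) / (2.04 − 0.92) = 4.2143%
R_f = 6.10% − 0.92 × 4.2143% = 2.2228%
β_Ulmer = ρ·σ_i/σ_m = 0.145 × 40.61 / 19.02 = 0.3096
E(R_Ulmer) = R_f + β × MRP = 2.2228% + 0.3096 × 4.2143% = 3.53%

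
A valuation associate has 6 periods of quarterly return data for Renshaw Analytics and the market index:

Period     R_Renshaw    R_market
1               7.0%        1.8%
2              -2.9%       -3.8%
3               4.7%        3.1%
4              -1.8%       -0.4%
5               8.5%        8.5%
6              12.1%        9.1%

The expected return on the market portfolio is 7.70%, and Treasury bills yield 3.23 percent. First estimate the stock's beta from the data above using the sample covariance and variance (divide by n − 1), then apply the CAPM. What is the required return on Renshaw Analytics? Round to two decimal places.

8.07%

Mean R_i = (7.0 − 2.9 + 4.7 − 1.8 + 8.5 + 12.1) / 6 = 4.6000%
Mean R_m = (1.8 − 3.8 + 3.1 − 0.4 + 8.5 + 9.1) / 6 = 3.0500%
Σ(R_i − R̄_i)(R_m − R̄_m) = 137.0900  ⇒  Cov = 137.0900 / 5 = 27.4180
Σ(R_m − R̄_m)² = 126.6950  ⇒  Var(R_m) = 126.6950 / 5 = 25.3390
β = Cov / Var(R_m) = 27.4180 / 25.3390 = 1.0820
MRP = 7.70% − 3.23% = 4.47%
E(R) = R_f + β × MRP = 3.23% + 1.0820 × 4.47% = 8.07%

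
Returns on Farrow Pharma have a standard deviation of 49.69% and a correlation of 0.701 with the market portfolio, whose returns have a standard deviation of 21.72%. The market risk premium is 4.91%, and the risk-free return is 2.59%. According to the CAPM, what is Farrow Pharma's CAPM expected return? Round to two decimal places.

β = ρ × σ_i / σ_m = 0.701 × 49.69% / 21.72% = 1.6037
E(R) = 2.59% + 1.6037 × 4.91% = 10.46%

10.46%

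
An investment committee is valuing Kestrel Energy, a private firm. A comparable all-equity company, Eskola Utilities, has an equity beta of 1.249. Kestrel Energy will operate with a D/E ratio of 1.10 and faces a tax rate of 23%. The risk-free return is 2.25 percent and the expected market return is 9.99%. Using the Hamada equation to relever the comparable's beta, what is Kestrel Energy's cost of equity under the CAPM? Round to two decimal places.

β_L = β_U × [1 + (1 − t)(D/E)] = 1.249 × [1 + (1 − 0.23) × 1.10]
    = 1.249 × [1 + 0.77 × 1.10] = 1.249 × 1.8470 = 2.3069
MRP = 9.99% − 2.25% = 7.74%
E(R) = R_f + β_L × MRP = 2.25% + 2.3069 × 7.74% = 20.11%

20.11%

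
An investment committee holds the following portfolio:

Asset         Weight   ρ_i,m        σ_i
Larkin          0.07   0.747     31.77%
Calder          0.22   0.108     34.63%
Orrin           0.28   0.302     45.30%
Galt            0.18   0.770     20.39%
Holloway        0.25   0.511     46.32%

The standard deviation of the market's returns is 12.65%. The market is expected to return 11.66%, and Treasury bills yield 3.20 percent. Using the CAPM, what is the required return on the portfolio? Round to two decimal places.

β_Larkin = 0.747 × 31.77% / 12.65% = 1.8761
β_Calder = 0.108 × 34.63% / 12.65% = 0.2957
β_Orrin = 0.302 × 45.30% / 12.65% = 1.0815
β_Galt = 0.770 × 20.39% / 12.65% = 1.2411
β_Holloway = 0.511 × 46.32% / 12.65% = 1.8711
β_P = Σ w_i β_i = 0.07×1.8761 + 0.22×0.2957 + 0.28×1.0815 + 0.18×1.2411 + 0.25×1.8711 = 1.1904
MRP = 11.66% − 3.20% = 8.46%
E(R_P) = R_f + β_P × MRP = 3.20% + 1.1904 × 8.46% = 13.27%

13.27%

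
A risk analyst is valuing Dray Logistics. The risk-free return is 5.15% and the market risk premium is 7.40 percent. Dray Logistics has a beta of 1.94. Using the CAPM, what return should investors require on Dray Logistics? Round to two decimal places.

19.51%

E(R) = R_f + β × MRP = 5.15% + 1.94 × 7.40% = 19.51%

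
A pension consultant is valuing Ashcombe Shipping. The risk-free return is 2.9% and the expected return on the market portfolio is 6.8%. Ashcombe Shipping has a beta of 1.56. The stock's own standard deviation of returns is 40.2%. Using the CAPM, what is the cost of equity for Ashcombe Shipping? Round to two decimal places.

Market risk premium = E(R_m) − R_f = 6.8% − 2.9% = 3.90%
E(R) = R_f + β × MRP = 2.9% + 1.56 × 3.9% = 8.98%

8.98%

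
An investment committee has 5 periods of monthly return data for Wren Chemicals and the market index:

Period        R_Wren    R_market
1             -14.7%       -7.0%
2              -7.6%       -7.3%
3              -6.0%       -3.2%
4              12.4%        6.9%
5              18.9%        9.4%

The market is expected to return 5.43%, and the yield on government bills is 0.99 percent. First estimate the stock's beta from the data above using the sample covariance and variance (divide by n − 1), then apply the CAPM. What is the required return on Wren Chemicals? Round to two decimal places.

Mean R_i = (-14.7 − 7.6 − 6.0 + 12.4 + 18.9) / 5 = 0.6000%
Mean R_m = (-7.0 − 7.3 − 3.2 + 6.9 + 9.4) / 5 = -0.2400%
Σ(R_i − R̄_i)(R_m − R̄_m) = 441.5200  ⇒  Cov = 441.5200 / 4 = 110.3800
Σ(R_m − R̄_m)² = 248.2120  ⇒  Var(R_m) = 248.2120 / 4 = 62.0530
β = Cov / Var(R_m) = 110.3800 / 62.0530 = 1.7788
MRP = 5.43% − 0.99% = 4.44%
E(R) = R_f + β × MRP = 0.99% + 1.7788 × 4.44% = 8.89%

8.89%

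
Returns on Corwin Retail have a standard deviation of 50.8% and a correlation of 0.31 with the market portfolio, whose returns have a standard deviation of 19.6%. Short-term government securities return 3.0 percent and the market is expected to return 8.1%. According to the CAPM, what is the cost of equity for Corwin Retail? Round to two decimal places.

7.10%

β = ρ × σ_i / σ_m = 0.31 × 50.8% / 19.6% = 0.8035
MRP = 8.1% − 3.0% = 5.10%
E(R) = 3.0% + 0.8035 × 5.1% = 7.10%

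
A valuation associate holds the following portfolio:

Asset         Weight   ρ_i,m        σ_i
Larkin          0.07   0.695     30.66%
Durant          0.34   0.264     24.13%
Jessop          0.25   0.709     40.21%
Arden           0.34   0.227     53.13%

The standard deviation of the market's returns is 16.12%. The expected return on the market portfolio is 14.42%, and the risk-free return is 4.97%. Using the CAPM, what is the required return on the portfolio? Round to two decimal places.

β_Larkin = 0.695 × 30.66% / 16.12% = 1.3219
β_Durant = 0.264 × 24.13% / 16.12% = 0.3952
β_Jessop = 0.709 × 40.21% / 16.12% = 1.7685
β_Arden = 0.227 × 53.13% / 16.12% = 0.7482
β_P = Σ w_i β_i = 0.07×1.3219 + 0.34×0.3952 + 0.25×1.7685 + 0.34×0.7482 = 0.9234
MRP = 14.42% − 4.97% = 9.45%
E(R_P) = R_f + β_P × MRP = 4.97% + 0.9234 × 9.45% = 13.70%

13.70%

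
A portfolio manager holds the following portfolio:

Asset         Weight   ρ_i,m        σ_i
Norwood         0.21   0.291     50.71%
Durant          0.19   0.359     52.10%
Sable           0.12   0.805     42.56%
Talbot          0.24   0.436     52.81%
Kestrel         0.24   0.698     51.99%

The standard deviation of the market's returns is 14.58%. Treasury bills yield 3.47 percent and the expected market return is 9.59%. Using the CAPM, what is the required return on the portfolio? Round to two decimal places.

β_Norwood = 0.291 × 50.71% / 14.58% = 1.0121
β_Durant = 0.359 × 52.10% / 14.58% = 1.2828
β_Sable = 0.805 × 42.56% / 14.58% = 2.3498
β_Talbot = 0.436 × 52.81% / 14.58% = 1.5792
β_Kestrel = 0.698 × 51.99% / 14.58% = 2.4890
β_P = Σ w_i β_i = 0.21×1.0121 + 0.19×1.2828 + 0.12×2.3498 + 0.24×1.5792 + 0.24×2.4890 = 1.7146
MRP = 9.59% − 3.47% = 6.12%
E(R_P) = R_f + β_P × MRP = 3.47% + 1.7146 × 6.12% = 13.96%

13.96%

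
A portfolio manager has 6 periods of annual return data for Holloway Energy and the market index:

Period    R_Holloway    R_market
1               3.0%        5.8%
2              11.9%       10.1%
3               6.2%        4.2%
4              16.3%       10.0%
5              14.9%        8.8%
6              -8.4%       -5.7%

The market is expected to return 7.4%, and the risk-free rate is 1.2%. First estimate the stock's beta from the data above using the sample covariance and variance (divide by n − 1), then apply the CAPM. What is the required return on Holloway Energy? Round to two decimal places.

Mean R_i = (3.0 + 11.9 + 6.2 + 16.3 + 14.9 − 8.4) / 6 = 7.3167%
Mean R_m = (5.8 + 10.1 + 4.2 + 10.0 + 8.8 − 5.7) / 6 = 5.5333%
Σ(R_i − R̄_i)(R_m − R̄_m) = 262.7167  ⇒  Cov = 262.7167 / 5 = 52.5433
Σ(R_m − R̄_m)² = 179.5133  ⇒  Var(R_m) = 179.5133 / 5 = 35.9027
β = Cov / Var(R_m) = 52.5433 / 35.9027 = 1.4635
MRP = 7.4% − 1.2% = 6.20%
E(R) = R_f + β × MRP = 1.2% + 1.4635 × 6.2% = 10.27%

10.27%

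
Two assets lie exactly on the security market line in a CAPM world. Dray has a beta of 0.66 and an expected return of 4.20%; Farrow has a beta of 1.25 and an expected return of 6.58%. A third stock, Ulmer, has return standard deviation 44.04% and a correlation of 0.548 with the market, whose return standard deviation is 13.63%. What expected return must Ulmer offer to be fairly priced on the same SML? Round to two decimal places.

MRP = (6.58% − 4.20%) / (1.25 − 0.66) = 4.0339%
R_f = 4.20% − 0.66 × 4.0339% = 1.5376%
β_Ulmer = ρ·σ_i/σ_m = 0.548 × 44.04 / 13.63 = 1.7706
E(R_Ulmer) = R_f + β × MRP = 1.5376% + 1.7706 × 4.0339% = 8.68%

8.68%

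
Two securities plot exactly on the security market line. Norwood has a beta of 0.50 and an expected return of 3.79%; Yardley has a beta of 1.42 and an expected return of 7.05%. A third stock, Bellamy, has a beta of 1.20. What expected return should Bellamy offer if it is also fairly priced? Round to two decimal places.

MRP (SML slope) = (7.05% − 3.79%) / (1.42 − 0.50) = 3.26% / 0.92 = 3.5435%
R_f (intercept) = 3.79% − 0.50 × 3.5435% = 2.0183%
E(R_Bellamy) = R_f + β × MRP = 2.0183% + 1.20 × 3.5435% = 6.27%

6.27%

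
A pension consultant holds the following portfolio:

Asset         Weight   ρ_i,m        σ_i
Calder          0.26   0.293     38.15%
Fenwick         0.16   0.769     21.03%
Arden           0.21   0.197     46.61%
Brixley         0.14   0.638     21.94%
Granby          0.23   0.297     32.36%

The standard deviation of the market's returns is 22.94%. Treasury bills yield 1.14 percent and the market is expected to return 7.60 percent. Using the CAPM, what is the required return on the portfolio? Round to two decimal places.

β_Calder = 0.293 × 38.15% / 22.94% = 0.4873
β_Fenwick = 0.769 × 21.03% / 22.94% = 0.7050
β_Arden = 0.197 × 46.61% / 22.94% = 0.4003
β_Brixley = 0.638 × 21.94% / 22.94% = 0.6102
β_Granby = 0.297 × 32.36% / 22.94% = 0.4190
β_P = Σ w_i β_i = 0.26×0.4873 + 0.16×0.7050 + 0.21×0.4003 + 0.14×0.6102 + 0.23×0.4190 = 0.5054
MRP = 7.60% − 1.14% = 6.46%
E(R_P) = R_f + β_P × MRP = 1.14% + 0.5054 × 6.46% = 4.40%

4.40%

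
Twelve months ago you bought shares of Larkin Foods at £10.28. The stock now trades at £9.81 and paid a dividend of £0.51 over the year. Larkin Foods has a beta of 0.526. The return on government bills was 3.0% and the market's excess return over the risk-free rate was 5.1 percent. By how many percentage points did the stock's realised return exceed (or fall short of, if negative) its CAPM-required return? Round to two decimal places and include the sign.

-5.29%

Realised HPR = (P1 + D1 − P0) / P0 = (9.81 + 0.51 − 10.28) / 10.28 = 0.04 / 10.28 = 0.3891%
CAPM required = R_f + β·MRP = 3.0% + 0.526 × 5.1% = 5.6826%
α = realised − required = 0.3891% − 5.6826% = -5.29%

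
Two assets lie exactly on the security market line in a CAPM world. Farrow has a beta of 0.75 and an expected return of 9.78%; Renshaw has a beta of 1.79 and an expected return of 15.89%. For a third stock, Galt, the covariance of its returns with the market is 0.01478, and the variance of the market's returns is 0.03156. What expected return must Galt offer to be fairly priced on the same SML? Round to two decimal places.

MRP = (15.89% − 9.78%) / (1.79 − 0.75) = 5.8750%
R_f = 9.78% − 0.75 × 5.8750% = 5.3738%
β_Galt = Cov / Var(R_m) = 0.01478 / 0.03156 = 0.4683
E(R_Galt) = R_f + β × MRP = 5.3738% + 0.4683 × 5.8750% = 8.13%

8.13%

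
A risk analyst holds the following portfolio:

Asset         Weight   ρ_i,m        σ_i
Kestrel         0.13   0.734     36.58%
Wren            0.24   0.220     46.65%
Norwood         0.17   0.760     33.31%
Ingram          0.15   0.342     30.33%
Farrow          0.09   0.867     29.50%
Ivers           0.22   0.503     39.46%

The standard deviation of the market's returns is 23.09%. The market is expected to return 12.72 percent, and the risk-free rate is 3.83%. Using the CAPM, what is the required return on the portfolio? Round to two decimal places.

β_Kestrel = 0.734 × 36.58% / 23.09% = 1.1628
β_Wren = 0.220 × 46.65% / 23.09% = 0.4445
β_Norwood = 0.760 × 33.31% / 23.09% = 1.0964
β_Ingram = 0.342 × 30.33% / 23.09% = 0.4492
β_Farrow = 0.867 × 29.50% / 23.09% = 1.1077
β_Ivers = 0.503 × 39.46% / 23.09% = 0.8596
β_P = Σ w_i β_i = 0.13×1.1628 + 0.24×0.4445 + 0.17×1.0964 + 0.15×0.4492 + 0.09×1.1077 + 0.22×0.8596 = 0.8004
MRP = 12.72% − 3.83% = 8.89%
E(R_P) = R_f + β_P × MRP = 3.83% + 0.8004 × 8.89% = 10.95%

10.95%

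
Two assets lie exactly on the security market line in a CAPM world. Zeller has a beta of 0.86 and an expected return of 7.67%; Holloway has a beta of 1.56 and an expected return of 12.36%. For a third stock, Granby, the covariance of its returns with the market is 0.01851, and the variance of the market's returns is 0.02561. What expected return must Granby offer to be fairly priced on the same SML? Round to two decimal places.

MRP = (12.36% − 7.67%) / (1.56 − 0.86) = 6.7000%
R_f = 7.67% − 0.86 × 6.7000% = 1.9080%
β_Granby = Cov / Var(R_m) = 0.01851 / 0.02561 = 0.7228
E(R_Granby) = R_f + β × MRP = 1.9080% + 0.7228 × 6.7000% = 6.75%

6.75%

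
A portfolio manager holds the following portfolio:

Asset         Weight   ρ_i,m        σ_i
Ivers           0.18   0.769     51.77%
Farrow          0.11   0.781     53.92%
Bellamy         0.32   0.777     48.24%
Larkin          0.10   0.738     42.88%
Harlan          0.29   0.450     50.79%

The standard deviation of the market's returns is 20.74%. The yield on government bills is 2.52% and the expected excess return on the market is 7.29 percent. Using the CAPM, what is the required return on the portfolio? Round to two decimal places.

β_Ivers = 0.769 × 51.77% / 20.74% = 1.9195
β_Farrow = 0.781 × 53.92% / 20.74% = 2.0304
β_Bellamy = 0.777 × 48.24% / 20.74% = 1.8073
β_Larkin = 0.738 × 42.88% / 20.74% = 1.5258
β_Harlan = 0.450 × 50.79% / 20.74% = 1.1020
β_P = Σ w_i β_i = 0.18×1.9195 + 0.11×2.0304 + 0.32×1.8073 + 0.10×1.5258 + 0.29×1.1020 = 1.6194
E(R_P) = R_f + β_P × MRP = 2.52% + 1.6194 × 7.29% = 14.33%

14.33%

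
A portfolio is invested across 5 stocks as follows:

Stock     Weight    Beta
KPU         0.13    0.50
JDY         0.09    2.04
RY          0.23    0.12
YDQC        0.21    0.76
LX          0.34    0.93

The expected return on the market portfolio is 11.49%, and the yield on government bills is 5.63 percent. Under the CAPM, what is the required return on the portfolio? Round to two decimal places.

10.04%

β_P = Σ w_i β_i = 0.13×0.50 + 0.09×2.04 + 0.23×0.12 + 0.21×0.76 + 0.34×0.93 = 0.7520
MRP = 11.49% − 5.63% = 5.86%
E(R_P) = R_f + β_P × MRP = 5.63% + 0.7520 × 5.86% = 10.04%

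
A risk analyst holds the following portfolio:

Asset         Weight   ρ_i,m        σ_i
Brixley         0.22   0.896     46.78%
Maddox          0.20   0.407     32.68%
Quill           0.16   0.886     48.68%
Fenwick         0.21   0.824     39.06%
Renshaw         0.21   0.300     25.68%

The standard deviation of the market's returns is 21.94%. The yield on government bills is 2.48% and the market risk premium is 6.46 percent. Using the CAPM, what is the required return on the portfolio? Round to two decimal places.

10.48%

β_Brixley = 0.896 × 46.78% / 21.94% = 1.9104
β_Maddox = 0.407 × 32.68% / 21.94% = 0.6062
β_Quill = 0.886 × 48.68% / 21.94% = 1.9658
β_Fenwick = 0.824 × 39.06% / 21.94% = 1.4670
β_Renshaw = 0.300 × 25.68% / 21.94% = 0.3511
β_P = Σ w_i β_i = 0.22×1.9104 + 0.20×0.6062 + 0.16×1.9658 + 0.21×1.4670 + 0.21×0.3511 = 1.2379
E(R_P) = R_f + β_P × MRP = 2.48% + 1.2379 × 6.46% = 10.48%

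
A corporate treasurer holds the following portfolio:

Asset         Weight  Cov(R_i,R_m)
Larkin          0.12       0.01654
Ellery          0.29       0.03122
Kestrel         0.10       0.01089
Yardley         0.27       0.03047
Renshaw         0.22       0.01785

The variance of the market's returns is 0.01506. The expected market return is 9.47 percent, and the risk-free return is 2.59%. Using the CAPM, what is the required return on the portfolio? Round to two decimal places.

13.68%

β_Larkin = 0.01654 / 0.01506 = 1.0983
β_Ellery = 0.03122 / 0.01506 = 2.0730
β_Kestrel = 0.01089 / 0.01506 = 0.7231
β_Yardley = 0.03047 / 0.01506 = 2.0232
β_Renshaw = 0.01785 / 0.01506 = 1.1853
β_P = Σ w_i β_i = 0.12×1.0983 + 0.29×2.0730 + 0.10×0.7231 + 0.27×2.0232 + 0.22×1.1853 = 1.6123
MRP = 9.47% − 2.59% = 6.88%
E(R_P) = R_f + β_P × MRP = 2.59% + 1.6123 × 6.88% = 13.68%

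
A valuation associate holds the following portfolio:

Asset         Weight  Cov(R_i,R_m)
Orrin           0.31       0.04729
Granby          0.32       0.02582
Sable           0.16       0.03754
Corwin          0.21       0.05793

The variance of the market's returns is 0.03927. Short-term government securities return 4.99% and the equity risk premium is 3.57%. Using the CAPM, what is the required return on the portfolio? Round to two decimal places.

β_Orrin = 0.04729 / 0.03927 = 1.2042
β_Granby = 0.02582 / 0.03927 = 0.6575
β_Sable = 0.03754 / 0.03927 = 0.9559
β_Corwin = 0.05793 / 0.03927 = 1.4752
β_P = Σ w_i β_i = 0.31×1.2042 + 0.32×0.6575 + 0.16×0.9559 + 0.21×1.4752 = 1.0464
E(R_P) = R_f + β_P × MRP = 4.99% + 1.0464 × 3.57% = 8.73%

8.73%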